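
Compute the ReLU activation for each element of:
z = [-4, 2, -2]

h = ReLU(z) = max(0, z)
h = [0, 2, 0]

ReLU applied element-wise: max(0,-4)=0, max(0,2)=2, max(0,-2)=0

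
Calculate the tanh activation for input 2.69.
0.9908

tanh(2.69) = (e^(2.69) - e^(-2.69))/(e^(2.69) + e^(-2.69)) = 0.9908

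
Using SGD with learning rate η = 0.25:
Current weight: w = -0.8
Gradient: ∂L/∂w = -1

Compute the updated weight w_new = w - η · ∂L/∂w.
w_new = -0.55

w_new = w - η·∂L/∂w = -0.8 - 0.25×(-1) = -0.8 - (-0.25) = -0.55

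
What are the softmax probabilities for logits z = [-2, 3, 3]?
p = [0.0034, 0.4983, 0.4983]

exp(z) = [0.1353, 20.09, 20.09]
Sum = 40.31
p = [0.0034, 0.4983, 0.4983]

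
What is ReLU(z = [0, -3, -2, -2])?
h = [0, 0, 0, 0]

ReLU applied element-wise: max(0,0)=0, max(0,-3)=0, max(0,-2)=0, max(0,-2)=0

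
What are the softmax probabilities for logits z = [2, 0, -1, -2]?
p = [0.831, 0.1125, 0.0414, 0.0152]

exp(z) = [7.389, 1, 0.3679, 0.1353]
Sum = 8.892
p = [0.831, 0.1125, 0.0414, 0.0152]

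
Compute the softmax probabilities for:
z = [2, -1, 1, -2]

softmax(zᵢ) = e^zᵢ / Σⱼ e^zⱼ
p = [0.6964, 0.0347, 0.2562, 0.0128]

exp(z) = [7.389, 0.3679, 2.718, 0.1353]
Sum = 10.61
p = [0.6964, 0.0347, 0.2562, 0.0128]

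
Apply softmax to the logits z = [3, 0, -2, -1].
p = [0.9304, 0.0463, 0.0063, 0.017]

exp(z) = [20.09, 1, 0.1353, 0.3679]
Sum = 21.59
p = [0.9304, 0.0463, 0.0063, 0.017]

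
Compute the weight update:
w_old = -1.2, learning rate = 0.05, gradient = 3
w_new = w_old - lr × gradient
w_new = -1.35

w_new = w - η·∂L/∂w = -1.2 - 0.05×(3) = -1.2 - (0.15) = -1.35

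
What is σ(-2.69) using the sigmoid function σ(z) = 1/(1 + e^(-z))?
0.06357

sigmoid(-2.69) = 1/(1 + e^(2.69)) = 1/(1 + 14.73) = 0.06357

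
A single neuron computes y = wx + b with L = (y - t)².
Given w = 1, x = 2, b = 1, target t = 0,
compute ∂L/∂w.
∂L/∂w = 12

y = wx + b = (1)(2) + 1 = 3
∂L/∂y = 2(y - t) = 2(3 - 0) = 6
∂y/∂w = x = 2
∂L/∂w = ∂L/∂y · ∂y/∂w = 6 × 2 = 12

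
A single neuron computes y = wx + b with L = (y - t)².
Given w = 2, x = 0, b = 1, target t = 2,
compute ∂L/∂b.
∂L/∂b = -2

y = wx + b = (2)(0) + 1 = 1
∂L/∂y = 2(y - t) = 2(1 - 2) = -2
∂y/∂b = 1
∂L/∂b = ∂L/∂y · ∂y/∂b = -2 × 1 = -2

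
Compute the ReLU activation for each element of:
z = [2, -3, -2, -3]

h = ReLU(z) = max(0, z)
h = [2, 0, 0, 0]

ReLU applied element-wise: max(0,2)=2, max(0,-3)=0, max(0,-2)=0, max(0,-3)=0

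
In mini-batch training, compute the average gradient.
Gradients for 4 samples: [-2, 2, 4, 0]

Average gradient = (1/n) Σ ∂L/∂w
Average gradient = 1

Average = (1/4)(-2 + 2 + 4 + 0) = 4/4 = 1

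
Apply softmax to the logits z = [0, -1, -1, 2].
p = [0.1096, 0.0403, 0.0403, 0.8098]

exp(z) = [1, 0.3679, 0.3679, 7.389]
Sum = 9.125
p = [0.1096, 0.0403, 0.0403, 0.8098]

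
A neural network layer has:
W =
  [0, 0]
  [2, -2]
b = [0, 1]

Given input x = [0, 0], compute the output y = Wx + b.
y = [0, 1]

Wx = [0×0 + 0×0, 2×0 + -2×0]
   = [0, 0]
y = Wx + b = [0 + 0, 0 + 1] = [0, 1]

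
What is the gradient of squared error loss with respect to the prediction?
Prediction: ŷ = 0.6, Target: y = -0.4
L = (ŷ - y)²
∂L/∂ŷ = 2.0

∂L/∂ŷ = 2(ŷ - y) = 2(0.6 - -0.4) = 2(1.0) = 2.0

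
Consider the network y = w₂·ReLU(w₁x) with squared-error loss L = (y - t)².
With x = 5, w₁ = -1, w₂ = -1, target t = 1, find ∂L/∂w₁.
∂L/∂w₁ = 0

Forward pass:
z = w₁x = -1×5 = -5
h = ReLU(-5) = 0
y = w₂h = -1×0 = 0

Backward pass:
∂L/∂y = 2(y - t) = 2(0 - 1) = -2
∂y/∂h = w₂ = -1
∂h/∂z = 0 (ReLU derivative)
∂z/∂w₁ = x = 5

∂L/∂w₁ = -2 × -1 × 0 × 5 = 0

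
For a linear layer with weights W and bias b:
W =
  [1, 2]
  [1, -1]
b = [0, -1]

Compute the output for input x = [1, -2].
y = [-3, 2]

Wx = [1×1 + 2×-2, 1×1 + -1×-2]
   = [-3, 3]
y = Wx + b = [-3 + 0, 3 + -1] = [-3, 2]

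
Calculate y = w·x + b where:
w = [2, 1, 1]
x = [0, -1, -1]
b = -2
y = -4

y = (2)(0) + (1)(-1) + (1)(-1) + -2 = -4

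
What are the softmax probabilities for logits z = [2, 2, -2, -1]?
p = [0.4835, 0.4835, 0.0089, 0.0241]

exp(z) = [7.389, 7.389, 0.1353, 0.3679]
Sum = 15.28
p = [0.4835, 0.4835, 0.0089, 0.0241]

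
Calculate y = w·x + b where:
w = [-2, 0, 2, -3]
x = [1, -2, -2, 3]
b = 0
y = -15

y = (-2)(1) + (0)(-2) + (2)(-2) + (-3)(3) + 0 = -15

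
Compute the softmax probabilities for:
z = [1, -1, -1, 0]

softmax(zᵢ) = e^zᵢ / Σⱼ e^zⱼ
p = [0.6103, 0.0826, 0.0826, 0.2245]

exp(z) = [2.718, 0.3679, 0.3679, 1]
Sum = 4.454
p = [0.6103, 0.0826, 0.0826, 0.2245]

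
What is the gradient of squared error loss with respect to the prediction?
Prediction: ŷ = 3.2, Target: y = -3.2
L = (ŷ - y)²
∂L/∂ŷ = 12.8

∂L/∂ŷ = 2(ŷ - y) = 2(3.2 - -3.2) = 2(6.4) = 12.8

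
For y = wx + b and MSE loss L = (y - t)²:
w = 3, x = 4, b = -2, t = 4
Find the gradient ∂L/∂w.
∂L/∂w = 48

y = wx + b = (3)(4) + -2 = 10
∂L/∂y = 2(y - t) = 2(10 - 4) = 12
∂y/∂w = x = 4
∂L/∂w = ∂L/∂y · ∂y/∂w = 12 × 4 = 48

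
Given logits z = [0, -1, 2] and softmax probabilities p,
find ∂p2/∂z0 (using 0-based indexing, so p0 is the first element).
∂p2/∂z0 = -0.09636

p = softmax(z) = [0.1142, 0.04201, 0.8438]
p2 = 0.8438, p0 = 0.1142

∂p2/∂z0 = -p2 × p0 = -0.8438 × 0.1142 = -0.09636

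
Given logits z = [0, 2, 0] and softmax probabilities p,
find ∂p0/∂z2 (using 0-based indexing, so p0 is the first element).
∂p0/∂z2 = -0.01134

p = softmax(z) = [0.1065, 0.787, 0.1065]
p0 = 0.1065, p2 = 0.1065

∂p0/∂z2 = -p0 × p2 = -0.1065 × 0.1065 = -0.01134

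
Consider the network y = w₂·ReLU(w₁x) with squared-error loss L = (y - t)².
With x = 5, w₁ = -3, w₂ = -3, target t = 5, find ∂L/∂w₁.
∂L/∂w₁ = 0

Forward pass:
z = w₁x = -3×5 = -15
h = ReLU(-15) = 0
y = w₂h = -3×0 = 0

Backward pass:
∂L/∂y = 2(y - t) = 2(0 - 5) = -10
∂y/∂h = w₂ = -3
∂h/∂z = 0 (ReLU derivative)
∂z/∂w₁ = x = 5

∂L/∂w₁ = -10 × -3 × 0 × 5 = 0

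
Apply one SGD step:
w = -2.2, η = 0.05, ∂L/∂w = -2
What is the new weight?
w_new = -2.1

w_new = w - η·∂L/∂w = -2.2 - 0.05×(-2) = -2.2 - (-0.1) = -2.1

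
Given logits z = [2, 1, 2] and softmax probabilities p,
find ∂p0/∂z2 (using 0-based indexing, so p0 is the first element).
∂p0/∂z2 = -0.1784

p = softmax(z) = [0.4223, 0.1554, 0.4223]
p0 = 0.4223, p2 = 0.4223

∂p0/∂z2 = -p0 × p2 = -0.4223 × 0.4223 = -0.1784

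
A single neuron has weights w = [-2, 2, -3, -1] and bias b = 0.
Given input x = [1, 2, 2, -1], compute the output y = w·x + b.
y = -3

y = (-2)(1) + (2)(2) + (-3)(2) + (-1)(-1) + 0 = -3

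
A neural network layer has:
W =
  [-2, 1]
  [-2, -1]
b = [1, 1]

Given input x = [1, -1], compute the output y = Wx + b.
y = [-2, 0]

Wx = [-2×1 + 1×-1, -2×1 + -1×-1]
   = [-3, -1]
y = Wx + b = [-3 + 1, -1 + 1] = [-2, 0]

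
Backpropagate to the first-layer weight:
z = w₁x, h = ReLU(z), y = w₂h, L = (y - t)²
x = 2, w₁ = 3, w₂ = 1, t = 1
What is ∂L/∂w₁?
∂L/∂w₁ = 20

Forward pass:
z = w₁x = 3×2 = 6
h = ReLU(6) = 6
y = w₂h = 1×6 = 6

Backward pass:
∂L/∂y = 2(y - t) = 2(6 - 1) = 10
∂y/∂h = w₂ = 1
∂h/∂z = 1 (ReLU derivative)
∂z/∂w₁ = x = 2

∂L/∂w₁ = 10 × 1 × 1 × 2 = 20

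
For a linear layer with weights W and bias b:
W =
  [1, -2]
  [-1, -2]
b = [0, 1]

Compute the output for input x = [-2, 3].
y = [-8, -3]

Wx = [1×-2 + -2×3, -1×-2 + -2×3]
   = [-8, -4]
y = Wx + b = [-8 + 0, -4 + 1] = [-8, -3]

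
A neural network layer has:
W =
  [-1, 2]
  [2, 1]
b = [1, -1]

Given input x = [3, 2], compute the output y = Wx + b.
y = [2, 7]

Wx = [-1×3 + 2×2, 2×3 + 1×2]
   = [1, 8]
y = Wx + b = [1 + 1, 8 + -1] = [2, 7]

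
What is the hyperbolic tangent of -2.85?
-0.9933

tanh(-2.85) = (e^(-2.85) - e^(2.85))/(e^(-2.85) + e^(2.85)) = -0.9933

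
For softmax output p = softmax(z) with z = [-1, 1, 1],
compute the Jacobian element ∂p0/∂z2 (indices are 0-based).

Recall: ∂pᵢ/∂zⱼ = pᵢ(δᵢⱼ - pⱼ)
∂p0/∂z2 = -0.02968

p = softmax(z) = [0.06338, 0.4683, 0.4683]
p0 = 0.06338, p2 = 0.4683

∂p0/∂z2 = -p0 × p2 = -0.06338 × 0.4683 = -0.02968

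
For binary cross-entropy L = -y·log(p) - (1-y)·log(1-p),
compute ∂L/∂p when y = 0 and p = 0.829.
∂L/∂p = 5.848

∂L/∂p = -y/p + (1-y)/(1-p) = 0 + 1/0.171 = 5.848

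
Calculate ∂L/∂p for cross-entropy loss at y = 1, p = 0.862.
∂L/∂p = -1.16

∂L/∂p = -y/p + (1-y)/(1-p) = -1/0.862 + 0 = -1.16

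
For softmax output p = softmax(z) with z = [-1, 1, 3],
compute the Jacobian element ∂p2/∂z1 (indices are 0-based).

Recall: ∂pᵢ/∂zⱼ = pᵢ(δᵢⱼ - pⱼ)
∂p2/∂z1 = -0.1017

p = softmax(z) = [0.01588, 0.1173, 0.8668]
p2 = 0.8668, p1 = 0.1173

∂p2/∂z1 = -p2 × p1 = -0.8668 × 0.1173 = -0.1017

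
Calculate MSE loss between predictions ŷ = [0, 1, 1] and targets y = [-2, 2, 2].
MSE = 2

MSE = (1/3)((0--2)² + (1-2)² + (1-2)²) = (1/3)(4 + 1 + 1) = 2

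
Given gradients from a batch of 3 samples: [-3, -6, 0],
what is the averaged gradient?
Average gradient = -3

Average = (1/3)(-3 + -6 + 0) = -9/3 = -3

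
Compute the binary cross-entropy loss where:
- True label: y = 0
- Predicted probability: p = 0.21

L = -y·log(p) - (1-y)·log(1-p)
L = 0.2357

L = -0·log(0.21) - 1·log(0.79) = -log(0.79) = 0.2357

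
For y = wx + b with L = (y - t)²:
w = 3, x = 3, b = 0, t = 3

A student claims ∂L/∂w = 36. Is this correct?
Correct

y = (3)(3) + 0 = 9
∂L/∂y = 2(y - t) = 2(9 - 3) = 12
∂y/∂w = x = 3
∂L/∂w = 12 × 3 = 36

Claimed value: 36
Correct: The correct gradient is 36.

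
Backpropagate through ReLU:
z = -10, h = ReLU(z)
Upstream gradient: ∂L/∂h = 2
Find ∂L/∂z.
∂L/∂z = 0

h = ReLU(-10) = 0
Since z < 0: ∂h/∂z = 0
∂L/∂z = ∂L/∂h · ∂h/∂z = 2 × 0 = 0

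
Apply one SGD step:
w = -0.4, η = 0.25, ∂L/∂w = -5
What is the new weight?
w_new = 0.85

w_new = w - η·∂L/∂w = -0.4 - 0.25×(-5) = -0.4 - (-1.25) = 0.85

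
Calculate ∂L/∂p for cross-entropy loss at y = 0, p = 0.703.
∂L/∂p = 3.367

∂L/∂p = -y/p + (1-y)/(1-p) = 0 + 1/0.297 = 3.367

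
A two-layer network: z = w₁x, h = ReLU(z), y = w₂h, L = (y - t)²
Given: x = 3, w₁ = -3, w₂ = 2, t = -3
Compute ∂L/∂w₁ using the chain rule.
∂L/∂w₁ = 0

Forward pass:
z = w₁x = -3×3 = -9
h = ReLU(-9) = 0
y = w₂h = 2×0 = 0

Backward pass:
∂L/∂y = 2(y - t) = 2(0 - -3) = 6
∂y/∂h = w₂ = 2
∂h/∂z = 0 (ReLU derivative)
∂z/∂w₁ = x = 3

∂L/∂w₁ = 6 × 2 × 0 × 3 = 0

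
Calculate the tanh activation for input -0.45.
-0.4219

tanh(-0.45) = (e^(-0.45) - e^(0.45))/(e^(-0.45) + e^(0.45)) = -0.4219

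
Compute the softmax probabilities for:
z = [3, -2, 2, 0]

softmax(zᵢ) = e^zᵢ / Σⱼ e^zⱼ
p = [0.702, 0.0047, 0.2583, 0.035]

exp(z) = [20.09, 0.1353, 7.389, 1]
Sum = 28.61
p = [0.702, 0.0047, 0.2583, 0.035]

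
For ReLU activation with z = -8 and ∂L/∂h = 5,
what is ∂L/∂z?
∂L/∂z = 0

h = ReLU(-8) = 0
Since z < 0: ∂h/∂z = 0
∂L/∂z = ∂L/∂h · ∂h/∂z = 5 × 0 = 0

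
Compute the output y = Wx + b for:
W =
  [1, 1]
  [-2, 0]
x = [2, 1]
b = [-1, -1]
y = [2, -5]

Wx = [1×2 + 1×1, -2×2 + 0×1]
   = [3, -4]
y = Wx + b = [3 + -1, -4 + -1] = [2, -5]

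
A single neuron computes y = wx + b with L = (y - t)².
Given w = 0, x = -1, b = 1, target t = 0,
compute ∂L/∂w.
∂L/∂w = -2

y = wx + b = (0)(-1) + 1 = 1
∂L/∂y = 2(y - t) = 2(1 - 0) = 2
∂y/∂w = x = -1
∂L/∂w = ∂L/∂y · ∂y/∂w = 2 × -1 = -2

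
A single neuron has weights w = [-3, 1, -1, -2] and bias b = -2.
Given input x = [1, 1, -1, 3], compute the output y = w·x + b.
y = -9

y = (-3)(1) + (1)(1) + (-1)(-1) + (-2)(3) + -2 = -9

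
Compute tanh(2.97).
0.9947

tanh(2.97) = (e^(2.97) - e^(-2.97))/(e^(2.97) + e^(-2.97)) = 0.9947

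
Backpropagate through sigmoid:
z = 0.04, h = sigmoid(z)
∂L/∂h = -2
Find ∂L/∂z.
∂L/∂z = -0.4998

σ(0.04) = 0.51
σ'(0.04) = σ(0.04)(1 - σ(0.04)) = 0.51 × 0.49 = 0.2499
∂L/∂z = ∂L/∂h · σ'(z) = -2 × 0.2499 = -0.4998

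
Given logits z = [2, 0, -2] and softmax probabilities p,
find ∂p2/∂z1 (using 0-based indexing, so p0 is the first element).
∂p2/∂z1 = -0.001862

p = softmax(z) = [0.8668, 0.1173, 0.01588]
p2 = 0.01588, p1 = 0.1173

∂p2/∂z1 = -p2 × p1 = -0.01588 × 0.1173 = -0.001862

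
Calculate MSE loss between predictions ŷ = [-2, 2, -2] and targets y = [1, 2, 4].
MSE = 15

MSE = (1/3)((-2-1)² + (2-2)² + (-2-4)²) = (1/3)(9 + 0 + 36) = 15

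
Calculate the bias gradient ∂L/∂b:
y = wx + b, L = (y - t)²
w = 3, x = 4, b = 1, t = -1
∂L/∂b = 28

y = wx + b = (3)(4) + 1 = 13
∂L/∂y = 2(y - t) = 2(13 - -1) = 28
∂y/∂b = 1
∂L/∂b = ∂L/∂y · ∂y/∂b = 28 × 1 = 28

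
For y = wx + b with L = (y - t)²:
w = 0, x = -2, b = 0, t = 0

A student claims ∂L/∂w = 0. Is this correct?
Correct

y = (0)(-2) + 0 = 0
∂L/∂y = 2(y - t) = 2(0 - 0) = 0
∂y/∂w = x = -2
∂L/∂w = 0 × -2 = 0

Claimed value: 0
Correct: The correct gradient is 0.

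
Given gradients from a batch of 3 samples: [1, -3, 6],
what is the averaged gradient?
Average gradient = 1.333

Average = (1/3)(1 + -3 + 6) = 4/3 = 1.333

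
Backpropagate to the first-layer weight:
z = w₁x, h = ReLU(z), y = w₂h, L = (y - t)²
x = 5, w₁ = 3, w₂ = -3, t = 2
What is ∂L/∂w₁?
∂L/∂w₁ = 1410

Forward pass:
z = w₁x = 3×5 = 15
h = ReLU(15) = 15
y = w₂h = -3×15 = -45

Backward pass:
∂L/∂y = 2(y - t) = 2(-45 - 2) = -94
∂y/∂h = w₂ = -3
∂h/∂z = 1 (ReLU derivative)
∂z/∂w₁ = x = 5

∂L/∂w₁ = -94 × -3 × 1 × 5 = 1410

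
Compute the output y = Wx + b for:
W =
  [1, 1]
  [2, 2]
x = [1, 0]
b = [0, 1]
y = [1, 3]

Wx = [1×1 + 1×0, 2×1 + 2×0]
   = [1, 2]
y = Wx + b = [1 + 0, 2 + 1] = [1, 3]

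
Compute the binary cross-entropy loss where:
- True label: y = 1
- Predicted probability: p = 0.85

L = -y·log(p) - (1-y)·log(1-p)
L = 0.1625

L = -1·log(0.85) - 0·log(0.15) = -log(0.85) = 0.1625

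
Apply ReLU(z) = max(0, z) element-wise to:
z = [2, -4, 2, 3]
h = [2, 0, 2, 3]

ReLU applied element-wise: max(0,2)=2, max(0,-4)=0, max(0,2)=2, max(0,3)=3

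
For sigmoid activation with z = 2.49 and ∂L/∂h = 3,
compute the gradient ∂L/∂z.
∂L/∂z = 0.2121

σ(2.49) = 0.9234
σ'(2.49) = σ(2.49)(1 - σ(2.49)) = 0.9234 × 0.07656 = 0.0707
∂L/∂z = ∂L/∂h · σ'(z) = 3 × 0.0707 = 0.2121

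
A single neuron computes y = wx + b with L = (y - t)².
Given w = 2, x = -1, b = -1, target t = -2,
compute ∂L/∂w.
∂L/∂w = 2

y = wx + b = (2)(-1) + -1 = -3
∂L/∂y = 2(y - t) = 2(-3 - -2) = -2
∂y/∂w = x = -1
∂L/∂w = ∂L/∂y · ∂y/∂w = -2 × -1 = 2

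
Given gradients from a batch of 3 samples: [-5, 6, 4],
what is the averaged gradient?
Average gradient = 1.667

Average = (1/3)(-5 + 6 + 4) = 5/3 = 1.667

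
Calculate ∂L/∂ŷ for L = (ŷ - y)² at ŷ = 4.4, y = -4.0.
∂L/∂ŷ = 16.8

∂L/∂ŷ = 2(ŷ - y) = 2(4.4 - -4.0) = 2(8.4) = 16.8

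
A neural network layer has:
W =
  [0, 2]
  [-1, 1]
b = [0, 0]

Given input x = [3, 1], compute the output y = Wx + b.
y = [2, -2]

Wx = [0×3 + 2×1, -1×3 + 1×1]
   = [2, -2]
y = Wx + b = [2 + 0, -2 + 0] = [2, -2]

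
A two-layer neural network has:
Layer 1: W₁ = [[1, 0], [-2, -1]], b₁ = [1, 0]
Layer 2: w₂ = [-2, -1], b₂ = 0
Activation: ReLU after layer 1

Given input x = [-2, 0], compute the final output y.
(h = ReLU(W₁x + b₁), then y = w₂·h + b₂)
y = -4

Layer 1 pre-activation: z₁ = [-1, 4]
After ReLU: h = [0, 4]
Layer 2 output: y = -2×0 + -1×4 + 0 = -4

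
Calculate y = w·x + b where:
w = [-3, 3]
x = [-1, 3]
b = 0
y = 12

y = (-3)(-1) + (3)(3) + 0 = 12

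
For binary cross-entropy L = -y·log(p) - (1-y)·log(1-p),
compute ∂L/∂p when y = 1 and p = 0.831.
∂L/∂p = -1.203

∂L/∂p = -y/p + (1-y)/(1-p) = -1/0.831 + 0 = -1.203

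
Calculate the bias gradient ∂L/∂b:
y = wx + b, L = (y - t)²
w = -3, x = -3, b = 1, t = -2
∂L/∂b = 24

y = wx + b = (-3)(-3) + 1 = 10
∂L/∂y = 2(y - t) = 2(10 - -2) = 24
∂y/∂b = 1
∂L/∂b = ∂L/∂y · ∂y/∂b = 24 × 1 = 24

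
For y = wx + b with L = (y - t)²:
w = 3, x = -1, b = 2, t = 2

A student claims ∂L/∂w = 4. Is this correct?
Incorrect

y = (3)(-1) + 2 = -1
∂L/∂y = 2(y - t) = 2(-1 - 2) = -6
∂y/∂w = x = -1
∂L/∂w = -6 × -1 = 6

Claimed value: 4
Incorrect: The correct gradient is 6.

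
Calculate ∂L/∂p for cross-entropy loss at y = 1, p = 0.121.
∂L/∂p = -8.264

∂L/∂p = -y/p + (1-y)/(1-p) = -1/0.121 + 0 = -8.264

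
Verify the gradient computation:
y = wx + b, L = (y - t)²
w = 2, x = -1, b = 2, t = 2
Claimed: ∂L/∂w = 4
Correct

y = (2)(-1) + 2 = 0
∂L/∂y = 2(y - t) = 2(0 - 2) = -4
∂y/∂w = x = -1
∂L/∂w = -4 × -1 = 4

Claimed value: 4
Correct: The correct gradient is 4.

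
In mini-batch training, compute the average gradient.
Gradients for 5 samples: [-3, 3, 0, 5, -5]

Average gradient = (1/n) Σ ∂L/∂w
Average gradient = 0

Average = (1/5)(-3 + 3 + 0 + 5 + -5) = 0/5 = 0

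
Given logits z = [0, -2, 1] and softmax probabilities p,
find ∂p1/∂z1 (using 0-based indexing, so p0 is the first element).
∂p1/∂z1 = 0.03389

p = softmax(z) = [0.2595, 0.03512, 0.7054]
p1 = 0.03512

∂p1/∂z1 = p1(1 - p1) = 0.03512 × (1 - 0.03512) = 0.03389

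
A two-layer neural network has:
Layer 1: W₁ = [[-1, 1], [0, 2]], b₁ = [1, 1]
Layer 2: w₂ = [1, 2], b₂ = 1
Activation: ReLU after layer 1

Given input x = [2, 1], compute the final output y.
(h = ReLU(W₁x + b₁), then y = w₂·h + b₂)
y = 7

Layer 1 pre-activation: z₁ = [0, 3]
After ReLU: h = [0, 3]
Layer 2 output: y = 1×0 + 2×3 + 1 = 7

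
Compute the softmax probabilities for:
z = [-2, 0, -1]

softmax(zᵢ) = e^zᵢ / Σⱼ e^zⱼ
p = [0.09, 0.6652, 0.2447]

exp(z) = [0.1353, 1, 0.3679]
Sum = 1.503
p = [0.09, 0.6652, 0.2447]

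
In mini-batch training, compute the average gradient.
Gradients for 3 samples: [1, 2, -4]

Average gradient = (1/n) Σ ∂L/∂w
Average gradient = -0.3333

Average = (1/3)(1 + 2 + -4) = -1/3 = -0.3333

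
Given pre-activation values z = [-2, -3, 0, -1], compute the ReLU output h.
h = [0, 0, 0, 0]

ReLU applied element-wise: max(0,-2)=0, max(0,-3)=0, max(0,0)=0, max(0,-1)=0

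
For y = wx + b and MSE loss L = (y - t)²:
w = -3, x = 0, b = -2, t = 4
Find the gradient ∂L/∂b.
∂L/∂b = -12

y = wx + b = (-3)(0) + -2 = -2
∂L/∂y = 2(y - t) = 2(-2 - 4) = -12
∂y/∂b = 1
∂L/∂b = ∂L/∂y · ∂y/∂b = -12 × 1 = -12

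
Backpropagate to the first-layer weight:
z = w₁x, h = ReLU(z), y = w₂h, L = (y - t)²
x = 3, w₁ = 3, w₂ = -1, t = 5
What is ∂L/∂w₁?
∂L/∂w₁ = 84

Forward pass:
z = w₁x = 3×3 = 9
h = ReLU(9) = 9
y = w₂h = -1×9 = -9

Backward pass:
∂L/∂y = 2(y - t) = 2(-9 - 5) = -28
∂y/∂h = w₂ = -1
∂h/∂z = 1 (ReLU derivative)
∂z/∂w₁ = x = 3

∂L/∂w₁ = -28 × -1 × 1 × 3 = 84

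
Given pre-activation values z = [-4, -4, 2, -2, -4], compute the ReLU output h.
h = [0, 0, 2, 0, 0]

ReLU applied element-wise: max(0,-4)=0, max(0,-4)=0, max(0,2)=2, max(0,-2)=0, max(0,-4)=0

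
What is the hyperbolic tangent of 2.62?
0.9895

tanh(2.62) = (e^(2.62) - e^(-2.62))/(e^(2.62) + e^(-2.62)) = 0.9895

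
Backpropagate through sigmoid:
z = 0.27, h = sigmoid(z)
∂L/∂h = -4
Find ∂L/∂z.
∂L/∂z = -0.982

σ(0.27) = 0.5671
σ'(0.27) = σ(0.27)(1 - σ(0.27)) = 0.5671 × 0.4329 = 0.2455
∂L/∂z = ∂L/∂h · σ'(z) = -4 × 0.2455 = -0.982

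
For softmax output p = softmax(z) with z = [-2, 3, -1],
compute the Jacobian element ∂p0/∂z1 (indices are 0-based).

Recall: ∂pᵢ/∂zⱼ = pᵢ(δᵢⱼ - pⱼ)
∂p0/∂z1 = -0.006413

p = softmax(z) = [0.006573, 0.9756, 0.01787]
p0 = 0.006573, p1 = 0.9756

∂p0/∂z1 = -p0 × p1 = -0.006573 × 0.9756 = -0.006413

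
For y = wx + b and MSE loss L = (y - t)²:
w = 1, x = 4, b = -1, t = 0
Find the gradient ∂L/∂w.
∂L/∂w = 24

y = wx + b = (1)(4) + -1 = 3
∂L/∂y = 2(y - t) = 2(3 - 0) = 6
∂y/∂w = x = 4
∂L/∂w = ∂L/∂y · ∂y/∂w = 6 × 4 = 24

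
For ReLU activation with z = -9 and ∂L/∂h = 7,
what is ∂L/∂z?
∂L/∂z = 0

h = ReLU(-9) = 0
Since z < 0: ∂h/∂z = 0
∂L/∂z = ∂L/∂h · ∂h/∂z = 7 × 0 = 0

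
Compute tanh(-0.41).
-0.3885

tanh(-0.41) = (e^(-0.41) - e^(0.41))/(e^(-0.41) + e^(0.41)) = -0.3885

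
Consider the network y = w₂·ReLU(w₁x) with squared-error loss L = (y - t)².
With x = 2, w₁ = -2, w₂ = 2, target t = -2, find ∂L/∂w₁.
∂L/∂w₁ = 0

Forward pass:
z = w₁x = -2×2 = -4
h = ReLU(-4) = 0
y = w₂h = 2×0 = 0

Backward pass:
∂L/∂y = 2(y - t) = 2(0 - -2) = 4
∂y/∂h = w₂ = 2
∂h/∂z = 0 (ReLU derivative)
∂z/∂w₁ = x = 2

∂L/∂w₁ = 4 × 2 × 0 × 2 = 0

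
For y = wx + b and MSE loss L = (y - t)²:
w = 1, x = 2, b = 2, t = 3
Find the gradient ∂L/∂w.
∂L/∂w = 4

y = wx + b = (1)(2) + 2 = 4
∂L/∂y = 2(y - t) = 2(4 - 3) = 2
∂y/∂w = x = 2
∂L/∂w = ∂L/∂y · ∂y/∂w = 2 × 2 = 4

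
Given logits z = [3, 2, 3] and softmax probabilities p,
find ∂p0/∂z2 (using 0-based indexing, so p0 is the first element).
∂p0/∂z2 = -0.1784

p = softmax(z) = [0.4223, 0.1554, 0.4223]
p0 = 0.4223, p2 = 0.4223

∂p0/∂z2 = -p0 × p2 = -0.4223 × 0.4223 = -0.1784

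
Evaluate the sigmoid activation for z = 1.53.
0.822

sigmoid(1.53) = 1/(1 + e^(-1.53)) = 1/(1 + 0.2165) = 0.822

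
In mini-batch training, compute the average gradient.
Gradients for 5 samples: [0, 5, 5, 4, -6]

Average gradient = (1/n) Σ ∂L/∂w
Average gradient = 1.6

Average = (1/5)(0 + 5 + 5 + 4 + -6) = 8/5 = 1.6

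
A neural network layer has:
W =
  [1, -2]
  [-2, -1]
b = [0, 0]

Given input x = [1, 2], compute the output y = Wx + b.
y = [-3, -4]

Wx = [1×1 + -2×2, -2×1 + -1×2]
   = [-3, -4]
y = Wx + b = [-3 + 0, -4 + 0] = [-3, -4]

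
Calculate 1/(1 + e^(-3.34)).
0.9658

sigmoid(3.34) = 1/(1 + e^(-3.34)) = 1/(1 + 0.03544) = 0.9658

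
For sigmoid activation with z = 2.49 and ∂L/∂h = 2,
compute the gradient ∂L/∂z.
∂L/∂z = 0.1414

σ(2.49) = 0.9234
σ'(2.49) = σ(2.49)(1 - σ(2.49)) = 0.9234 × 0.07656 = 0.0707
∂L/∂z = ∂L/∂h · σ'(z) = 2 × 0.0707 = 0.1414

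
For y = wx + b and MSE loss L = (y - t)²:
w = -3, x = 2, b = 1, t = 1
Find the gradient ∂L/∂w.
∂L/∂w = -24

y = wx + b = (-3)(2) + 1 = -5
∂L/∂y = 2(y - t) = 2(-5 - 1) = -12
∂y/∂w = x = 2
∂L/∂w = ∂L/∂y · ∂y/∂w = -12 × 2 = -24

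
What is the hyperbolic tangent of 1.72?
0.9379

tanh(1.72) = (e^(1.72) - e^(-1.72))/(e^(1.72) + e^(-1.72)) = 0.9379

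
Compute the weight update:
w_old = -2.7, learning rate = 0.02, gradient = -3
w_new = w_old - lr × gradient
w_new = -2.64

w_new = w - η·∂L/∂w = -2.7 - 0.02×(-3) = -2.7 - (-0.06) = -2.64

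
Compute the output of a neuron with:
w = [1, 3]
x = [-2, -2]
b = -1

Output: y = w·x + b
y = -9

y = (1)(-2) + (3)(-2) + -1 = -9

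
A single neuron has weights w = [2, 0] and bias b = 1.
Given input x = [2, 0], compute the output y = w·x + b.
y = 5

y = (2)(2) + (0)(0) + 1 = 5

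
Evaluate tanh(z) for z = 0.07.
0.06989

tanh(0.07) = (e^(0.07) - e^(-0.07))/(e^(0.07) + e^(-0.07)) = 0.06989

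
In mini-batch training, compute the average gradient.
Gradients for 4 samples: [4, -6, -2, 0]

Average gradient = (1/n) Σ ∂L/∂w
Average gradient = -1

Average = (1/4)(4 + -6 + -2 + 0) = -4/4 = -1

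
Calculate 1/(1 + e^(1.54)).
0.1765

sigmoid(-1.54) = 1/(1 + e^(1.54)) = 1/(1 + 4.665) = 0.1765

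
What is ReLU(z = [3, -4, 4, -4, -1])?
h = [3, 0, 4, 0, 0]

ReLU applied element-wise: max(0,3)=3, max(0,-4)=0, max(0,4)=4, max(0,-4)=0, max(0,-1)=0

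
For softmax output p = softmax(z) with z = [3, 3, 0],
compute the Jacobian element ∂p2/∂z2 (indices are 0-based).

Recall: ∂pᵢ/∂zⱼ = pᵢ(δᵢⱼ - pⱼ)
∂p2/∂z2 = 0.0237

p = softmax(z) = [0.4879, 0.4879, 0.02429]
p2 = 0.02429

∂p2/∂z2 = p2(1 - p2) = 0.02429 × (1 - 0.02429) = 0.0237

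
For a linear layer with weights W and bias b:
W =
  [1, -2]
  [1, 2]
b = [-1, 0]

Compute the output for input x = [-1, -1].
y = [0, -3]

Wx = [1×-1 + -2×-1, 1×-1 + 2×-1]
   = [1, -3]
y = Wx + b = [1 + -1, -3 + 0] = [0, -3]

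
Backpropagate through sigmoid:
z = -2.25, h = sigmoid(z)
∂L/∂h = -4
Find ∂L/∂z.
∂L/∂z = -0.345

σ(-2.25) = 0.09535
σ'(-2.25) = σ(-2.25)(1 - σ(-2.25)) = 0.09535 × 0.9047 = 0.08626
∂L/∂z = ∂L/∂h · σ'(z) = -4 × 0.08626 = -0.345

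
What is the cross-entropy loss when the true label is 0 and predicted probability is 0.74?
L = 1.347

L = -0·log(0.74) - 1·log(0.26) = -log(0.26) = 1.347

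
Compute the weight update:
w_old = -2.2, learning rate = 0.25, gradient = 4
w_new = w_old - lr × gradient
w_new = -3.2

w_new = w - η·∂L/∂w = -2.2 - 0.25×(4) = -2.2 - (1) = -3.2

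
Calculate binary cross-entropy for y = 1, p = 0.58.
L = 0.5447

L = -1·log(0.58) - 0·log(0.42) = -log(0.58) = 0.5447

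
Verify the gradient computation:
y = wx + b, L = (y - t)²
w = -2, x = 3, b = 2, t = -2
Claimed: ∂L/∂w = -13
Incorrect

y = (-2)(3) + 2 = -4
∂L/∂y = 2(y - t) = 2(-4 - -2) = -4
∂y/∂w = x = 3
∂L/∂w = -4 × 3 = -12

Claimed value: -13
Incorrect: The correct gradient is -12.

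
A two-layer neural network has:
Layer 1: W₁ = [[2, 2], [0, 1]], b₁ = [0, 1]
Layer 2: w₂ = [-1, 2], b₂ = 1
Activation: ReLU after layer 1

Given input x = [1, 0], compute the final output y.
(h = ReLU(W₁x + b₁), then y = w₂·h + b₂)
y = 1

Layer 1 pre-activation: z₁ = [2, 1]
After ReLU: h = [2, 1]
Layer 2 output: y = -1×2 + 2×1 + 1 = 1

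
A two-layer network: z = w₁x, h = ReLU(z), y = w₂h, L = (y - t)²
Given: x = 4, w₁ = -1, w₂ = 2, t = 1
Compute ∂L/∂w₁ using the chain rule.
∂L/∂w₁ = 0

Forward pass:
z = w₁x = -1×4 = -4
h = ReLU(-4) = 0
y = w₂h = 2×0 = 0

Backward pass:
∂L/∂y = 2(y - t) = 2(0 - 1) = -2
∂y/∂h = w₂ = 2
∂h/∂z = 0 (ReLU derivative)
∂z/∂w₁ = x = 4

∂L/∂w₁ = -2 × 2 × 0 × 4 = 0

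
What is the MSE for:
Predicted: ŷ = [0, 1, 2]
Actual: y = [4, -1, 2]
MSE = 6.667

MSE = (1/3)((0-4)² + (1--1)² + (2-2)²) = (1/3)(16 + 4 + 0) = 6.667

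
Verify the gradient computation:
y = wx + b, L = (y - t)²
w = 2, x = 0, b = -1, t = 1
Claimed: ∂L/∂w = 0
Correct

y = (2)(0) + -1 = -1
∂L/∂y = 2(y - t) = 2(-1 - 1) = -4
∂y/∂w = x = 0
∂L/∂w = -4 × 0 = 0

Claimed value: 0
Correct: The correct gradient is 0.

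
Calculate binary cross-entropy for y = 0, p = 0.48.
L = 0.6539

L = -0·log(0.48) - 1·log(0.52) = -log(0.52) = 0.6539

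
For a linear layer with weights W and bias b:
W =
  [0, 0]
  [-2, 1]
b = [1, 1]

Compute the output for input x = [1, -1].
y = [1, -2]

Wx = [0×1 + 0×-1, -2×1 + 1×-1]
   = [0, -3]
y = Wx + b = [0 + 1, -3 + 1] = [1, -2]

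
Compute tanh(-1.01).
-0.7658

tanh(-1.01) = (e^(-1.01) - e^(1.01))/(e^(-1.01) + e^(1.01)) = -0.7658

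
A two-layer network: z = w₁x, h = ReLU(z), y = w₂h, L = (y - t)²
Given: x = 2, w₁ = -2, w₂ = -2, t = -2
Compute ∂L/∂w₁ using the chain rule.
∂L/∂w₁ = 0

Forward pass:
z = w₁x = -2×2 = -4
h = ReLU(-4) = 0
y = w₂h = -2×0 = 0

Backward pass:
∂L/∂y = 2(y - t) = 2(0 - -2) = 4
∂y/∂h = w₂ = -2
∂h/∂z = 0 (ReLU derivative)
∂z/∂w₁ = x = 2

∂L/∂w₁ = 4 × -2 × 0 × 2 = 0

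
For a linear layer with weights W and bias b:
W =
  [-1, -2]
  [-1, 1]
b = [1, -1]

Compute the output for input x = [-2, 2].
y = [-1, 3]

Wx = [-1×-2 + -2×2, -1×-2 + 1×2]
   = [-2, 4]
y = Wx + b = [-2 + 1, 4 + -1] = [-1, 3]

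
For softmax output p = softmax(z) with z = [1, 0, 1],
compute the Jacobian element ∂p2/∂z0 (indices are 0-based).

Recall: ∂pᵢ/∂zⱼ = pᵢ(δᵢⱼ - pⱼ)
∂p2/∂z0 = -0.1784

p = softmax(z) = [0.4223, 0.1554, 0.4223]
p2 = 0.4223, p0 = 0.4223

∂p2/∂z0 = -p2 × p0 = -0.4223 × 0.4223 = -0.1784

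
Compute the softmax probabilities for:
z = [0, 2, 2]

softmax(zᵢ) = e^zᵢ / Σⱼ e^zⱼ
p = [0.0634, 0.4683, 0.4683]

exp(z) = [1, 7.389, 7.389]
Sum = 15.78
p = [0.0634, 0.4683, 0.4683]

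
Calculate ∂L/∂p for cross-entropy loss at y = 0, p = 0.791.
∂L/∂p = 4.785

∂L/∂p = -y/p + (1-y)/(1-p) = 0 + 1/0.209 = 4.785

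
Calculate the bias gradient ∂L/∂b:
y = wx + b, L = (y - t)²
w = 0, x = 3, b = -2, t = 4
∂L/∂b = -12

y = wx + b = (0)(3) + -2 = -2
∂L/∂y = 2(y - t) = 2(-2 - 4) = -12
∂y/∂b = 1
∂L/∂b = ∂L/∂y · ∂y/∂b = -12 × 1 = -12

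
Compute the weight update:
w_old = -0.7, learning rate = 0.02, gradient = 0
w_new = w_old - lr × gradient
w_new = -0.7

w_new = w - η·∂L/∂w = -0.7 - 0.02×(0) = -0.7 - (0) = -0.7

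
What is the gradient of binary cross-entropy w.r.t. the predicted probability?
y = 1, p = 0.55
∂L/∂p = -1.818

∂L/∂p = -y/p + (1-y)/(1-p) = -1/0.55 + 0 = -1.818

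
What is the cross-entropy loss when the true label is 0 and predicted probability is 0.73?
L = 1.309

L = -0·log(0.73) - 1·log(0.27) = -log(0.27) = 1.309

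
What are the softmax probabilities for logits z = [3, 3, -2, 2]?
p = [0.4211, 0.4211, 0.0028, 0.1549]

exp(z) = [20.09, 20.09, 0.1353, 7.389]
Sum = 47.7
p = [0.4211, 0.4211, 0.0028, 0.1549]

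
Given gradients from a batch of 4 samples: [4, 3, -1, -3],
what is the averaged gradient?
Average gradient = 0.75

Average = (1/4)(4 + 3 + -1 + -3) = 3/4 = 0.75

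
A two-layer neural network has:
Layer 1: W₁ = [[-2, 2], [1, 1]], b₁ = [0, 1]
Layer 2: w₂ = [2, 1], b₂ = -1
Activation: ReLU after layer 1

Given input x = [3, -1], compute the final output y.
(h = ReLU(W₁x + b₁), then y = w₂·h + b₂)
y = 2

Layer 1 pre-activation: z₁ = [-8, 3]
After ReLU: h = [0, 3]
Layer 2 output: y = 2×0 + 1×3 + -1 = 2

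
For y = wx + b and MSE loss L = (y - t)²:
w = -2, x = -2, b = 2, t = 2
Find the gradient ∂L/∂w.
∂L/∂w = -16

y = wx + b = (-2)(-2) + 2 = 6
∂L/∂y = 2(y - t) = 2(6 - 2) = 8
∂y/∂w = x = -2
∂L/∂w = ∂L/∂y · ∂y/∂w = 8 × -2 = -16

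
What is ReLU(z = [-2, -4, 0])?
h = [0, 0, 0]

ReLU applied element-wise: max(0,-2)=0, max(0,-4)=0, max(0,0)=0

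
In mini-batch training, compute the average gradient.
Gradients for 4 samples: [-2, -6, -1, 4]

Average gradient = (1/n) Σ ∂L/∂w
Average gradient = -1.25

Average = (1/4)(-2 + -6 + -1 + 4) = -5/4 = -1.25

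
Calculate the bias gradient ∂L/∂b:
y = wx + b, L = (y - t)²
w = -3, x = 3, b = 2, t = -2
∂L/∂b = -10

y = wx + b = (-3)(3) + 2 = -7
∂L/∂y = 2(y - t) = 2(-7 - -2) = -10
∂y/∂b = 1
∂L/∂b = ∂L/∂y · ∂y/∂b = -10 × 1 = -10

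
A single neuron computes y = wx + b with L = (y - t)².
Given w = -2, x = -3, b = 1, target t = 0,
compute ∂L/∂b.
∂L/∂b = 14

y = wx + b = (-2)(-3) + 1 = 7
∂L/∂y = 2(y - t) = 2(7 - 0) = 14
∂y/∂b = 1
∂L/∂b = ∂L/∂y · ∂y/∂b = 14 × 1 = 14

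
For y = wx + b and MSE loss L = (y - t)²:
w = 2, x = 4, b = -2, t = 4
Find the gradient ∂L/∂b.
∂L/∂b = 4

y = wx + b = (2)(4) + -2 = 6
∂L/∂y = 2(y - t) = 2(6 - 4) = 4
∂y/∂b = 1
∂L/∂b = ∂L/∂y · ∂y/∂b = 4 × 1 = 4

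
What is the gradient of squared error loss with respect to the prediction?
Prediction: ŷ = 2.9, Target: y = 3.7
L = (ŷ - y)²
∂L/∂ŷ = -1.6

∂L/∂ŷ = 2(ŷ - y) = 2(2.9 - 3.7) = 2(-0.8) = -1.6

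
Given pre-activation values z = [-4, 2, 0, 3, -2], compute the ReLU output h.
h = [0, 2, 0, 3, 0]

ReLU applied element-wise: max(0,-4)=0, max(0,2)=2, max(0,0)=0, max(0,3)=3, max(0,-2)=0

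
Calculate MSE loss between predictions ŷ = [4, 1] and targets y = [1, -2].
MSE = 9

MSE = (1/2)((4-1)² + (1--2)²) = (1/2)(9 + 9) = 9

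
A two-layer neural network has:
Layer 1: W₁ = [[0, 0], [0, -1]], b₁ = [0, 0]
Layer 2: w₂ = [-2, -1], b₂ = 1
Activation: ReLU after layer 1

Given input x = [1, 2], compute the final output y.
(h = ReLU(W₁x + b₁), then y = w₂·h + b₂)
y = 1

Layer 1 pre-activation: z₁ = [0, -2]
After ReLU: h = [0, 0]
Layer 2 output: y = -2×0 + -1×0 + 1 = 1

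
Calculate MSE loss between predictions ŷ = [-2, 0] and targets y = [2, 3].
MSE = 12.5

MSE = (1/2)((-2-2)² + (0-3)²) = (1/2)(16 + 9) = 12.5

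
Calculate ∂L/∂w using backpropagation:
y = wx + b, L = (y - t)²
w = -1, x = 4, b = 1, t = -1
∂L/∂w = -16

y = wx + b = (-1)(4) + 1 = -3
∂L/∂y = 2(y - t) = 2(-3 - -1) = -4
∂y/∂w = x = 4
∂L/∂w = ∂L/∂y · ∂y/∂w = -4 × 4 = -16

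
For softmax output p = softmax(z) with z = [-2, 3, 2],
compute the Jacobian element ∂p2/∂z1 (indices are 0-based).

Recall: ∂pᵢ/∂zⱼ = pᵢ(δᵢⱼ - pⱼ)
∂p2/∂z1 = -0.1947

p = softmax(z) = [0.004902, 0.7275, 0.2676]
p2 = 0.2676, p1 = 0.7275

∂p2/∂z1 = -p2 × p1 = -0.2676 × 0.7275 = -0.1947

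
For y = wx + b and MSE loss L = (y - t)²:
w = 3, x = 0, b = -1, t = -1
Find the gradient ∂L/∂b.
∂L/∂b = 0

y = wx + b = (3)(0) + -1 = -1
∂L/∂y = 2(y - t) = 2(-1 - -1) = 0
∂y/∂b = 1
∂L/∂b = ∂L/∂y · ∂y/∂b = 0 × 1 = 0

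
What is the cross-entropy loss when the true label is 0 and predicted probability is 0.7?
L = 1.204

L = -0·log(0.7) - 1·log(0.3) = -log(0.3) = 1.204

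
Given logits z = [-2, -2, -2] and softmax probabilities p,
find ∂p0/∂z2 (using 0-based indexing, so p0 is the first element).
∂p0/∂z2 = -0.1111

p = softmax(z) = [0.3333, 0.3333, 0.3333]
p0 = 0.3333, p2 = 0.3333

∂p0/∂z2 = -p0 × p2 = -0.3333 × 0.3333 = -0.1111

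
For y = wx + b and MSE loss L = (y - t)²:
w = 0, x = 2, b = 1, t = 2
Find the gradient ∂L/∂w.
∂L/∂w = -4

y = wx + b = (0)(2) + 1 = 1
∂L/∂y = 2(y - t) = 2(1 - 2) = -2
∂y/∂w = x = 2
∂L/∂w = ∂L/∂y · ∂y/∂w = -2 × 2 = -4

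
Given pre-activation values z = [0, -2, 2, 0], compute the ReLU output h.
h = [0, 0, 2, 0]

ReLU applied element-wise: max(0,0)=0, max(0,-2)=0, max(0,2)=2, max(0,0)=0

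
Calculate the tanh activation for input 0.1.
0.09967

tanh(0.1) = (e^(0.1) - e^(-0.1))/(e^(0.1) + e^(-0.1)) = 0.09967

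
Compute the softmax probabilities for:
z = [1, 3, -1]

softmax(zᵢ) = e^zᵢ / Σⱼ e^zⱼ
p = [0.1173, 0.8668, 0.0159]

exp(z) = [2.718, 20.09, 0.3679]
Sum = 23.17
p = [0.1173, 0.8668, 0.0159]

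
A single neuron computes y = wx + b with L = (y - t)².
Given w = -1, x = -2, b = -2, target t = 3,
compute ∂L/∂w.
∂L/∂w = 12

y = wx + b = (-1)(-2) + -2 = 0
∂L/∂y = 2(y - t) = 2(0 - 3) = -6
∂y/∂w = x = -2
∂L/∂w = ∂L/∂y · ∂y/∂w = -6 × -2 = 12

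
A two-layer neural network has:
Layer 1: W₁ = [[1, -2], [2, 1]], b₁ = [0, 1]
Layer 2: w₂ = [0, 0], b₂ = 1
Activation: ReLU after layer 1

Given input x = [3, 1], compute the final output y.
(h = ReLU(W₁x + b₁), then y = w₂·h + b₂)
y = 1

Layer 1 pre-activation: z₁ = [1, 8]
After ReLU: h = [1, 8]
Layer 2 output: y = 0×1 + 0×8 + 1 = 1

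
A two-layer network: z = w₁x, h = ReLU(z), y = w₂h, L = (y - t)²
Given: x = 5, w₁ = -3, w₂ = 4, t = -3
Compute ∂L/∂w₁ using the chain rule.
∂L/∂w₁ = 0

Forward pass:
z = w₁x = -3×5 = -15
h = ReLU(-15) = 0
y = w₂h = 4×0 = 0

Backward pass:
∂L/∂y = 2(y - t) = 2(0 - -3) = 6
∂y/∂h = w₂ = 4
∂h/∂z = 0 (ReLU derivative)
∂z/∂w₁ = x = 5

∂L/∂w₁ = 6 × 4 × 0 × 5 = 0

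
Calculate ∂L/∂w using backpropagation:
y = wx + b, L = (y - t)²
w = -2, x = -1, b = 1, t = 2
∂L/∂w = -2

y = wx + b = (-2)(-1) + 1 = 3
∂L/∂y = 2(y - t) = 2(3 - 2) = 2
∂y/∂w = x = -1
∂L/∂w = ∂L/∂y · ∂y/∂w = 2 × -1 = -2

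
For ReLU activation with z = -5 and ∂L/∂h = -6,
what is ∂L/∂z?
∂L/∂z = 0

h = ReLU(-5) = 0
Since z < 0: ∂h/∂z = 0
∂L/∂z = ∂L/∂h · ∂h/∂z = -6 × 0 = 0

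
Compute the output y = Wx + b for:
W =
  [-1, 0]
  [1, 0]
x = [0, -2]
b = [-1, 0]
y = [-1, 0]

Wx = [-1×0 + 0×-2, 1×0 + 0×-2]
   = [0, 0]
y = Wx + b = [0 + -1, 0 + 0] = [-1, 0]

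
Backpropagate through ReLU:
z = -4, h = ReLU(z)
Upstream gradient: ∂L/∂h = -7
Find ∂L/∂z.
∂L/∂z = 0

h = ReLU(-4) = 0
Since z < 0: ∂h/∂z = 0
∂L/∂z = ∂L/∂h · ∂h/∂z = -7 × 0 = 0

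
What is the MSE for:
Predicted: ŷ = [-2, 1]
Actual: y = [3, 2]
MSE = 13

MSE = (1/2)((-2-3)² + (1-2)²) = (1/2)(25 + 1) = 13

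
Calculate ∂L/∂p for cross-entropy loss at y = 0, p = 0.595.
∂L/∂p = 2.469

∂L/∂p = -y/p + (1-y)/(1-p) = 0 + 1/0.405 = 2.469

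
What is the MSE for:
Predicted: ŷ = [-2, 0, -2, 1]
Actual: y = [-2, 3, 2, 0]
MSE = 6.5

MSE = (1/4)((-2--2)² + (0-3)² + (-2-2)² + (1-0)²) = (1/4)(0 + 9 + 16 + 1) = 6.5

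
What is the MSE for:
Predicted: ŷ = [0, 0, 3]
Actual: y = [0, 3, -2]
MSE = 11.33

MSE = (1/3)((0-0)² + (0-3)² + (3--2)²) = (1/3)(0 + 9 + 25) = 11.33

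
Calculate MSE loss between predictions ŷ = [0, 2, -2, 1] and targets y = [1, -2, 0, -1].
MSE = 6.25

MSE = (1/4)((0-1)² + (2--2)² + (-2-0)² + (1--1)²) = (1/4)(1 + 16 + 4 + 4) = 6.25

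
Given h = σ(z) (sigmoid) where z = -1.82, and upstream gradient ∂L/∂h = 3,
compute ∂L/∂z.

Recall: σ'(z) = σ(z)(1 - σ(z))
∂L/∂z = 0.36

σ(-1.82) = 0.1394
σ'(-1.82) = σ(-1.82)(1 - σ(-1.82)) = 0.1394 × 0.8606 = 0.12
∂L/∂z = ∂L/∂h · σ'(z) = 3 × 0.12 = 0.36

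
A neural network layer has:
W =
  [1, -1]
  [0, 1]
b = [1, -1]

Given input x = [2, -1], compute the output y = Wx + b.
y = [4, -2]

Wx = [1×2 + -1×-1, 0×2 + 1×-1]
   = [3, -1]
y = Wx + b = [3 + 1, -1 + -1] = [4, -2]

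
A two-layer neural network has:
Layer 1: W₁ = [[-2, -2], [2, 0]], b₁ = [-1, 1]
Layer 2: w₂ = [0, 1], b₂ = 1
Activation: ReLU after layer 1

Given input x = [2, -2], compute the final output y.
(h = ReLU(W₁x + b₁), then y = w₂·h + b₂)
y = 6

Layer 1 pre-activation: z₁ = [-1, 5]
After ReLU: h = [0, 5]
Layer 2 output: y = 0×0 + 1×5 + 1 = 6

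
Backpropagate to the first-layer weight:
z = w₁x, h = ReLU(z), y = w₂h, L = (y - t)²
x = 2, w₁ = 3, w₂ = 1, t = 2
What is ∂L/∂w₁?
∂L/∂w₁ = 16

Forward pass:
z = w₁x = 3×2 = 6
h = ReLU(6) = 6
y = w₂h = 1×6 = 6

Backward pass:
∂L/∂y = 2(y - t) = 2(6 - 2) = 8
∂y/∂h = w₂ = 1
∂h/∂z = 1 (ReLU derivative)
∂z/∂w₁ = x = 2

∂L/∂w₁ = 8 × 1 × 1 × 2 = 16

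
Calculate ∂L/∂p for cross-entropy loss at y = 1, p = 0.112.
∂L/∂p = -8.929

∂L/∂p = -y/p + (1-y)/(1-p) = -1/0.112 + 0 = -8.929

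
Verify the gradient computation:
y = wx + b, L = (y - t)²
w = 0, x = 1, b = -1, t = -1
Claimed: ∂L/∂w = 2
Incorrect

y = (0)(1) + -1 = -1
∂L/∂y = 2(y - t) = 2(-1 - -1) = 0
∂y/∂w = x = 1
∂L/∂w = 0 × 1 = 0

Claimed value: 2
Incorrect: The correct gradient is 0.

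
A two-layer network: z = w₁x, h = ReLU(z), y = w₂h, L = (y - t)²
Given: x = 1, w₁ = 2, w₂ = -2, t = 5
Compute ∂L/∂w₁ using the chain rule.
∂L/∂w₁ = 36

Forward pass:
z = w₁x = 2×1 = 2
h = ReLU(2) = 2
y = w₂h = -2×2 = -4

Backward pass:
∂L/∂y = 2(y - t) = 2(-4 - 5) = -18
∂y/∂h = w₂ = -2
∂h/∂z = 1 (ReLU derivative)
∂z/∂w₁ = x = 1

∂L/∂w₁ = -18 × -2 × 1 × 1 = 36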